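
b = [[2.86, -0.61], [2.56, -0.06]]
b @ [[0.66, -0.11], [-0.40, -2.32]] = [[2.13,1.10], [1.71,-0.14]]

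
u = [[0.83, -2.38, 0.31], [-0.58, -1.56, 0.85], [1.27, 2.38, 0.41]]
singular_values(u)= [3.76, 1.56, 0.88]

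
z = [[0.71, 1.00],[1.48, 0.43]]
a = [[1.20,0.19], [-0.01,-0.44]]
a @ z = [[1.13,1.28], [-0.66,-0.20]]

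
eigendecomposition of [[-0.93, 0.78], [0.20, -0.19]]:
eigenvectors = [[-0.98, -0.65], [0.21, -0.76]]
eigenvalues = [-1.1, -0.02]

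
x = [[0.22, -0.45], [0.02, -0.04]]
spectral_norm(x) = 0.50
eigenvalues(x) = [0.18, 0.0]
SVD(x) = [[-1.0, -0.09], [-0.09, 1.0]] @ diag([0.5028914811712546, 0.000397700115210126]) @ [[-0.44, 0.90], [0.9, 0.44]]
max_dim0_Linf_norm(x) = 0.45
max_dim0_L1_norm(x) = 0.49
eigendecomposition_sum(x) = [[0.22,  -0.45], [0.02,  -0.04]] + [[-0.0, 0.0], [-0.0, 0.0]]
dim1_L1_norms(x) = [0.67, 0.06]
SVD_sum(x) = [[0.22, -0.45], [0.02, -0.04]] + [[-0.00, -0.0], [0.00, 0.00]]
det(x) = 0.00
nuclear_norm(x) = 0.50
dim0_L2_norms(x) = [0.22, 0.45]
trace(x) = 0.18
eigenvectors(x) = [[1.00, 0.90], [0.09, 0.44]]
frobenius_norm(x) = 0.50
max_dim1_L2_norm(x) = 0.5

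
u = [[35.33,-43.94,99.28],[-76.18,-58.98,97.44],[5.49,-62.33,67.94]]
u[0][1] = -43.94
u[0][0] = 35.33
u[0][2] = 99.28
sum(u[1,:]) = -37.72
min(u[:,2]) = 67.94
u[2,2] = 67.94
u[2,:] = [5.49, -62.33, 67.94]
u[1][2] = 97.44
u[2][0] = 5.49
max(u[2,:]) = 67.94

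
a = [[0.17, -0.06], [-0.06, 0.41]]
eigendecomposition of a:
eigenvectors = [[-0.97, 0.23],[-0.23, -0.97]]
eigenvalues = [0.16, 0.42]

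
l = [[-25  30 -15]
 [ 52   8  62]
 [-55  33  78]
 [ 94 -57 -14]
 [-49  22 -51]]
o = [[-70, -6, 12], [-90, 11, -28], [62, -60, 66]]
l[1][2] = 62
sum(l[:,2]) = 60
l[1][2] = 62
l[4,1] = 22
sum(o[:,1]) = -55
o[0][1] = -6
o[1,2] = -28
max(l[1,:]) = 62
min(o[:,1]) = -60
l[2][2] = 78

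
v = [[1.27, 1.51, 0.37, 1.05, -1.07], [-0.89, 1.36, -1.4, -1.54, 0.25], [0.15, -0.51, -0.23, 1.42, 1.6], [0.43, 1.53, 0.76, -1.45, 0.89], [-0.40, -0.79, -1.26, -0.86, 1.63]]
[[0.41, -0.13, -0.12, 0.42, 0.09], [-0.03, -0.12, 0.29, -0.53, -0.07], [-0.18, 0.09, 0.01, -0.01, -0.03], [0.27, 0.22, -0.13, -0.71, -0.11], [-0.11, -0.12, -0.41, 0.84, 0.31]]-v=[[-0.86, -1.64, -0.49, -0.63, 1.16], [0.86, -1.48, 1.69, 1.01, -0.32], [-0.33, 0.6, 0.24, -1.43, -1.63], [-0.16, -1.31, -0.89, 0.74, -1.0], [0.29, 0.67, 0.85, 1.7, -1.32]]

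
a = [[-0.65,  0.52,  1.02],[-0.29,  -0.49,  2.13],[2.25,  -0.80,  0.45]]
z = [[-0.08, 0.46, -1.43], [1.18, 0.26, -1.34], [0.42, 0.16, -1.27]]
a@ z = [[1.09, -0.00, -1.06], [0.34, 0.08, -1.63], [-0.94, 0.90, -2.72]]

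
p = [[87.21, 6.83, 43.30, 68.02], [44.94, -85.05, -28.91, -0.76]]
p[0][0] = 87.21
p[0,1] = 6.83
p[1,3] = -0.76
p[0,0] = 87.21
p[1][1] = -85.05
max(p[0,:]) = 87.21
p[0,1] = 6.83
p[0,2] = 43.3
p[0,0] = 87.21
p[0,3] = 68.02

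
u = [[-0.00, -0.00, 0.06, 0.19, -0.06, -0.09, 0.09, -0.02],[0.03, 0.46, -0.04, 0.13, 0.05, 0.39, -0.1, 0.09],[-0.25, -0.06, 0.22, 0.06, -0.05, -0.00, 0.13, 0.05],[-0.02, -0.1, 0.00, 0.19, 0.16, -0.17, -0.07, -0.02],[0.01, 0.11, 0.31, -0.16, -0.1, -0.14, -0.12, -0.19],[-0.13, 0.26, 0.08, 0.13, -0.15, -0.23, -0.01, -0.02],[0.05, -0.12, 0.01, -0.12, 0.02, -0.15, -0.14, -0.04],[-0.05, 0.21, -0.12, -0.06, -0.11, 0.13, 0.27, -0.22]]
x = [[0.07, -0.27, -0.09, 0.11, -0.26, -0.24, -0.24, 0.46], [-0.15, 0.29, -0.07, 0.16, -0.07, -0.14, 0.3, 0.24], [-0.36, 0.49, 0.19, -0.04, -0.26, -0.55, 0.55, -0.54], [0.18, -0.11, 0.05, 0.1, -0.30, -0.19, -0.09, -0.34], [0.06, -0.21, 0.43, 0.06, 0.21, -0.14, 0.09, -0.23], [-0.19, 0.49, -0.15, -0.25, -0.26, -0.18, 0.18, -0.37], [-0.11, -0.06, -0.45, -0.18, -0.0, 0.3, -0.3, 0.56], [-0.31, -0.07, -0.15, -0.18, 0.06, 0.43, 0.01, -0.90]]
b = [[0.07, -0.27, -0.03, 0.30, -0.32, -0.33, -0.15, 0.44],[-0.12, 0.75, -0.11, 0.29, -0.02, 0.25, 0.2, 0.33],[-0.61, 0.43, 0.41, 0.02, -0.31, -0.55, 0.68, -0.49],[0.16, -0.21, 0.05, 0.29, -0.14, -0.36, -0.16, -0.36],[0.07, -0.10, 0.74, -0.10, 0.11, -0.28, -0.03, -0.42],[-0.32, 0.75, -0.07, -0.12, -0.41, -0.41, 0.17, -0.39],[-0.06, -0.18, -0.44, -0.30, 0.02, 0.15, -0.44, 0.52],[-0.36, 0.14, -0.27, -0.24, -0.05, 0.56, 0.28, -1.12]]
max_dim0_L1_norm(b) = 4.07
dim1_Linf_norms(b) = [0.44, 0.75, 0.68, 0.36, 0.74, 0.75, 0.52, 1.12]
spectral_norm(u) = 0.73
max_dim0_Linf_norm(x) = 0.9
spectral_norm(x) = 1.64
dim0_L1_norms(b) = [1.77, 2.83, 2.12, 1.66, 1.38, 2.89, 2.11, 4.07]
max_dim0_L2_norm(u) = 0.6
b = u + x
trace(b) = -0.34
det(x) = 0.00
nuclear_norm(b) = 6.77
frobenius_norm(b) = 2.92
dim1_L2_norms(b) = [0.77, 0.94, 1.35, 0.68, 0.92, 1.1, 0.9, 1.39]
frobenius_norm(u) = 1.18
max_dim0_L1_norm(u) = 1.32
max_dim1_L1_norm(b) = 3.5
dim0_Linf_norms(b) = [0.61, 0.75, 0.74, 0.3, 0.41, 0.56, 0.68, 1.12]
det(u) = -0.00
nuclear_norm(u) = 2.85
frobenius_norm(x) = 2.32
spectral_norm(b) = 1.98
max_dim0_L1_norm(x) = 3.64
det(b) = -0.02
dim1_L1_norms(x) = [1.74, 1.42, 2.98, 1.36, 1.43, 2.07, 1.96, 2.11]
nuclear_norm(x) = 4.89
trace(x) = -0.52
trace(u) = 0.18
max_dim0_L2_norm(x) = 1.41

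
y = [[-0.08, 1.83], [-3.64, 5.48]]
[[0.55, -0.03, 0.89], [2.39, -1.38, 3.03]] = y@[[-0.22, 0.38, -0.11],  [0.29, -0.00, 0.48]]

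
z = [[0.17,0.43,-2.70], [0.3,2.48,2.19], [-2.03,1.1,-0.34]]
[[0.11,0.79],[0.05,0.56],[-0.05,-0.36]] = z @ [[0.05, 0.41], [0.04, 0.36], [-0.03, -0.21]]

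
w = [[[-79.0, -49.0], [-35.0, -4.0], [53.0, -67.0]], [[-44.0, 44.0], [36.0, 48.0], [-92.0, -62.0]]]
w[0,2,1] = -67.0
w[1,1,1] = 48.0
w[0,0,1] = -49.0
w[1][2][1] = -62.0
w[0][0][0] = -79.0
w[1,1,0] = 36.0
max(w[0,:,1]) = -4.0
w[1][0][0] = -44.0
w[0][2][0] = 53.0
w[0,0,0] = -79.0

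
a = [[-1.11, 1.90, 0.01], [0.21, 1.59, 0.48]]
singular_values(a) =[2.61, 0.92]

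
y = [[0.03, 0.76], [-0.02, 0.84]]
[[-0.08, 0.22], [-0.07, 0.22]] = y@[[-0.37, 0.35], [-0.09, 0.27]]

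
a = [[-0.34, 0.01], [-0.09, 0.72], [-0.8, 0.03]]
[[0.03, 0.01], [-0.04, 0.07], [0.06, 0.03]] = a @ [[-0.08, -0.03], [-0.06, 0.1]]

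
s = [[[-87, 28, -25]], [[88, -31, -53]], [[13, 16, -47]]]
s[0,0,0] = -87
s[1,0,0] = 88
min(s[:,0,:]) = -87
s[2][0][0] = 13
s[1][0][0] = 88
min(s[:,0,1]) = -31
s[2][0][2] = -47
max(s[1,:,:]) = 88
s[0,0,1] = 28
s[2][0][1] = 16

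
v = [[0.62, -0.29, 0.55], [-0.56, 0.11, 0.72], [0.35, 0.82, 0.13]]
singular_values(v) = [0.92, 0.92, 0.86]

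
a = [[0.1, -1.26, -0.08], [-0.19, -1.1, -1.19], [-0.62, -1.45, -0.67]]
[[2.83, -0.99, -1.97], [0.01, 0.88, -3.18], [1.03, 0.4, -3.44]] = a@[[1.61, -1.07, 0.71], [-2.23, 0.78, 1.55], [1.8, -1.29, 1.13]]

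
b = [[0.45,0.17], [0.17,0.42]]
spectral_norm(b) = 0.61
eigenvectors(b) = [[0.74, -0.68], [0.68, 0.74]]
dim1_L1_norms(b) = [0.62, 0.59]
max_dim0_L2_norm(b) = 0.48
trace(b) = 0.87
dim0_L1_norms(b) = [0.62, 0.59]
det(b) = 0.16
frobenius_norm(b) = 0.66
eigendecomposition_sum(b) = [[0.33, 0.3], [0.30, 0.28]] + [[0.12,-0.13], [-0.13,0.14]]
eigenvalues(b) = [0.61, 0.26]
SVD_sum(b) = [[0.33,0.30], [0.3,0.28]] + [[0.12, -0.13],[-0.13, 0.14]]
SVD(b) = [[-0.74, -0.68], [-0.68, 0.74]] @ diag([0.6056604816587601, 0.26433951834123987]) @ [[-0.74, -0.68],[-0.68, 0.74]]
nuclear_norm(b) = 0.87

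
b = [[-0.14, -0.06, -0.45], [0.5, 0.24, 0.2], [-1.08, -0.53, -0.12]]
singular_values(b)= [1.36, 0.44, 0.0]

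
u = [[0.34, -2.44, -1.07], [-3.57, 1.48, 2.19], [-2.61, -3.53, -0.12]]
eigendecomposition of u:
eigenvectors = [[-0.54, 0.48, 0.39], [0.74, -0.08, -0.32], [-0.4, 0.88, 0.86]]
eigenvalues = [2.9, -1.21, 0.02]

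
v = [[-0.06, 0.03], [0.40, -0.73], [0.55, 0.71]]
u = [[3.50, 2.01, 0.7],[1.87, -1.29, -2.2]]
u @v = [[0.98, -0.87], [-1.84, -0.56]]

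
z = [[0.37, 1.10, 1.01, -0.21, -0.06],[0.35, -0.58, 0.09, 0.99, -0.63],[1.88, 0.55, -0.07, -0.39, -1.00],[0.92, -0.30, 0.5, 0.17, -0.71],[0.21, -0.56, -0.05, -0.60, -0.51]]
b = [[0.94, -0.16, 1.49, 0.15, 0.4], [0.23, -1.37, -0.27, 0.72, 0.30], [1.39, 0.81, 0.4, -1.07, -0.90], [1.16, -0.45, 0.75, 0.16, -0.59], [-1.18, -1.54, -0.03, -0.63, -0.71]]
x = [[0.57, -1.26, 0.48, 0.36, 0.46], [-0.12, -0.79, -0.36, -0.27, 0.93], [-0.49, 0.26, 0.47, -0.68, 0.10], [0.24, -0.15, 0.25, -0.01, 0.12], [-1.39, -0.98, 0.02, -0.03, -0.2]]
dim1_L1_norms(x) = [3.13, 2.47, 2.0, 0.77, 2.62]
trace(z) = -0.62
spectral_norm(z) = 2.62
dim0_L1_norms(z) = [3.73, 3.09, 1.72, 2.36, 2.91]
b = z + x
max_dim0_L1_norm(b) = 4.9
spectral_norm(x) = 1.97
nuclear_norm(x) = 5.43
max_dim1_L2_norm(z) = 2.23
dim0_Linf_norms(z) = [1.88, 1.1, 1.01, 0.99, 1.0]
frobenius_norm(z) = 3.46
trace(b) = -0.58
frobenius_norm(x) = 2.88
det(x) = -0.00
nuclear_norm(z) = 6.52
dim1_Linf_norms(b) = [1.49, 1.37, 1.39, 1.16, 1.54]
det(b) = -4.52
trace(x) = 0.04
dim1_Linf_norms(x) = [1.26, 0.93, 0.68, 0.25, 1.39]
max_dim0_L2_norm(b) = 2.37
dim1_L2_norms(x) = [1.58, 1.31, 1.0, 0.4, 1.71]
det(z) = 0.79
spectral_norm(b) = 2.92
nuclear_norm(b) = 8.34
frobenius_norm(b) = 4.22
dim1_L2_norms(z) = [1.55, 1.36, 2.23, 1.31, 0.99]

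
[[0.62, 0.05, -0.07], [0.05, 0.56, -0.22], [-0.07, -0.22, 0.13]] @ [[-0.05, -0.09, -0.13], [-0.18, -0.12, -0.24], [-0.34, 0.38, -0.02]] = [[-0.02, -0.09, -0.09], [-0.03, -0.16, -0.14], [-0.00, 0.08, 0.06]]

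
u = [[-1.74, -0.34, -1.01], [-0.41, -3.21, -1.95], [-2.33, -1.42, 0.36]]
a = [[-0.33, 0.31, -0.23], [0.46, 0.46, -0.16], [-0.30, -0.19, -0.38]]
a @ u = [[0.98, -0.56, -0.35], [-0.62, -1.41, -1.42], [1.49, 1.25, 0.54]]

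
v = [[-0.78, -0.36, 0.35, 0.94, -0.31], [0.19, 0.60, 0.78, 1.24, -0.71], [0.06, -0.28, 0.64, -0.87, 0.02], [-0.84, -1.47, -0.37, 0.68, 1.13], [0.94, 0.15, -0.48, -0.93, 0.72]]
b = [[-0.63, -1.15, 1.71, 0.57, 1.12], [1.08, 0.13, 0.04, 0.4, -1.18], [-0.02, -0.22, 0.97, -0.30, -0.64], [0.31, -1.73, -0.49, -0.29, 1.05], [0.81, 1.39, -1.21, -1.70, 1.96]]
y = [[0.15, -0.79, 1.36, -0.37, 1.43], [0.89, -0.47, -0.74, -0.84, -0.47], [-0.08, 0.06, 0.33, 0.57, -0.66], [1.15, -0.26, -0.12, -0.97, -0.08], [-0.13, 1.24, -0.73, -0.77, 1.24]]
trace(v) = 1.86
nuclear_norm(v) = 6.60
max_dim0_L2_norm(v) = 2.12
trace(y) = 0.28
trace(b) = 2.14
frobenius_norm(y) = 3.82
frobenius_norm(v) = 3.66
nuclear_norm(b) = 9.99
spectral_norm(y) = 2.29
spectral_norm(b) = 3.59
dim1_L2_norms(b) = [2.49, 1.65, 1.22, 2.13, 3.28]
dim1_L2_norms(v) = [1.36, 1.75, 1.12, 2.18, 1.59]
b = v + y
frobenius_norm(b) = 5.07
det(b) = -14.22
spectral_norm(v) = 2.52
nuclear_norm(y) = 7.06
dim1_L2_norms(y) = [2.16, 1.58, 0.94, 1.53, 2.05]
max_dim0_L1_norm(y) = 3.88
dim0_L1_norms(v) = [2.81, 2.86, 2.62, 4.66, 2.89]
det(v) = 0.01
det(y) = 0.01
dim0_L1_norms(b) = [2.85, 4.62, 4.42, 3.26, 5.95]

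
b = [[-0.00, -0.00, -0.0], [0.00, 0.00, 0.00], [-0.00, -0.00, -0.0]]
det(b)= 0.000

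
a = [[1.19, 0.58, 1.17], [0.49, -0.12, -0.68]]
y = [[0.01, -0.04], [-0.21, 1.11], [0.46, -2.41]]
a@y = [[0.43, -2.22], [-0.28, 1.49]]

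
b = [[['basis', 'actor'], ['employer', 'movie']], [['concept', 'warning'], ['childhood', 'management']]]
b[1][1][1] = 'management'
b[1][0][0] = 'concept'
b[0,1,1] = 'movie'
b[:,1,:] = [['employer', 'movie'], ['childhood', 'management']]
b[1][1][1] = 'management'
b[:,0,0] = ['basis', 'concept']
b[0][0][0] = 'basis'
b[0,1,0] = 'employer'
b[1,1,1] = 'management'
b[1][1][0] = 'childhood'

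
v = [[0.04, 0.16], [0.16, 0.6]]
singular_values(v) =[0.64, 0.0]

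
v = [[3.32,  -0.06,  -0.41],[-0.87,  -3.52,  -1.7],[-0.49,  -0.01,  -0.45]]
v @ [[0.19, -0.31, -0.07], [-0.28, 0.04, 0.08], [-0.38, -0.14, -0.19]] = [[0.80, -0.97, -0.16], [1.47, 0.37, 0.10], [0.08, 0.21, 0.12]]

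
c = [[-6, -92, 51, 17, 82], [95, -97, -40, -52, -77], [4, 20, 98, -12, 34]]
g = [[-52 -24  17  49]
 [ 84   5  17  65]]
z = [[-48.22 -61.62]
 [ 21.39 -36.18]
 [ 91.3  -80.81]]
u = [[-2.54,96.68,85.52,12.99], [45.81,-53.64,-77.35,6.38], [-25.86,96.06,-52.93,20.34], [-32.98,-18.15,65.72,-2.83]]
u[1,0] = 45.81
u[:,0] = [-2.54, 45.81, -25.86, -32.98]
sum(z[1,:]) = -14.79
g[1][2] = 17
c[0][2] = 51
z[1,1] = -36.18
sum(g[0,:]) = -10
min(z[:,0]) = -48.22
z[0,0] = -48.22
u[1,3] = 6.38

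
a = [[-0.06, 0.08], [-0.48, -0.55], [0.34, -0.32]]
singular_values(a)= [0.73, 0.48]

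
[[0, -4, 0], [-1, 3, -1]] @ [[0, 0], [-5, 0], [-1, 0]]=[[20, 0], [-14, 0]]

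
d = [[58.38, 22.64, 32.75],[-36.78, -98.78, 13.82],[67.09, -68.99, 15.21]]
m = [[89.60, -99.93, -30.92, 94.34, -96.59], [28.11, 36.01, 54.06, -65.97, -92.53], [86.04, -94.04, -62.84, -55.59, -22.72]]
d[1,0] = -36.78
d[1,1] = -98.78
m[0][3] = 94.34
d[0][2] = 32.75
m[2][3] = -55.59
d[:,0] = [58.38, -36.78, 67.09]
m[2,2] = -62.84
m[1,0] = 28.11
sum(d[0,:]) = 113.77000000000001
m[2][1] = -94.04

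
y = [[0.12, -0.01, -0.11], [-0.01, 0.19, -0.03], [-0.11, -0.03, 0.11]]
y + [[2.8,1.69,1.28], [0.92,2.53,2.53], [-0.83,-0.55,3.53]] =[[2.92,1.68,1.17], [0.91,2.72,2.5], [-0.94,-0.58,3.64]]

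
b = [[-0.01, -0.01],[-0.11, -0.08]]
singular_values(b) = [0.14, 0.0]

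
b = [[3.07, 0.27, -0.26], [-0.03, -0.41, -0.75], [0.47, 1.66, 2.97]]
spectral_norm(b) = 3.59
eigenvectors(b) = [[0.39+0.47j, (0.39-0.47j), (-0.12+0j)], [(-0.18+0.01j), (-0.18-0.01j), 0.87+0.00j], [(0.77+0j), (0.77-0j), (-0.47+0j)]]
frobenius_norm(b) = 4.70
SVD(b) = [[-0.31,  -0.95,  -0.03], [0.22,  -0.10,  0.97], [-0.92,  0.3,  0.24]] @ diag([3.5887859005329514, 3.0356071416782333, 0.0022453347187153193]) @ [[-0.39,  -0.48,  -0.79], [-0.91,  0.09,  0.4], [0.12,  -0.87,  0.47]]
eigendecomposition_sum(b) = [[(1.54-1.02j), 0.13+0.74j, -0.13+1.64j],  [-0.02+0.55j, -0.20-0.09j, (-0.37-0.31j)],  [(0.24-2.3j), 0.83+0.46j, 1.48+1.43j]] + [[1.54+1.02j, (0.13-0.74j), (-0.13-1.64j)], [(-0.02-0.55j), (-0.2+0.09j), -0.37+0.31j], [0.24+2.30j, 0.83-0.46j, 1.48-1.43j]] + [[-0.00+0.00j, 0.00-0.00j, -0j],[0.00-0.00j, (-0+0j), -0.00+0.00j],[(-0+0j), 0.00-0.00j, -0j]]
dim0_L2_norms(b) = [3.11, 1.73, 3.07]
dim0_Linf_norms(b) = [3.07, 1.66, 2.97]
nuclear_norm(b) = 6.63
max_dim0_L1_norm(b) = 3.98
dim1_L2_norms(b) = [3.09, 0.86, 3.43]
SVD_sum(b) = [[0.44, 0.53, 0.88], [-0.31, -0.38, -0.63], [1.29, 1.58, 2.61]] + [[2.63, -0.26, -1.14], [0.28, -0.03, -0.12], [-0.82, 0.08, 0.36]] + [[-0.0, 0.0, -0.0], [0.00, -0.00, 0.00], [0.0, -0.0, 0.0]]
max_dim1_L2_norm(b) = 3.43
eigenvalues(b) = [(2.82+0.32j), (2.82-0.32j), (-0+0j)]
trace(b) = 5.63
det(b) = -0.02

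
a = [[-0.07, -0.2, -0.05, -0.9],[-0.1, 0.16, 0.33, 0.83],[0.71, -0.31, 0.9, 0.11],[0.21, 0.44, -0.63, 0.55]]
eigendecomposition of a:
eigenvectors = [[-0.39-0.25j, -0.39+0.25j, (-0.07+0j), (-0.39+0j)], [(0.63+0j), (0.63-0j), 0.87+0.00j, 0.26+0.00j], [0.32+0.38j, (0.32-0.38j), (0.45+0j), -0.67+0.00j], [(-0.27+0.26j), -0.27-0.26j, -0.20+0.00j, (0.58+0j)]]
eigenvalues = [(0.03+0.58j), (0.03-0.58j), (0.15+0j), (1.33+0j)]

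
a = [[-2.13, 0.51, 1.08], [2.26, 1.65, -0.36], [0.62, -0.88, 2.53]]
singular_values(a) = [3.44, 2.67, 1.58]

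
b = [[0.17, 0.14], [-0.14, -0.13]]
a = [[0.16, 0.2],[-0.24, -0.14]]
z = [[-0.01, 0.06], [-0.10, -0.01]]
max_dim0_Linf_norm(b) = 0.17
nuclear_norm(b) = 0.30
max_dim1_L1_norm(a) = 0.38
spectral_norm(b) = 0.29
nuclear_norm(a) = 0.44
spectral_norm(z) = 0.10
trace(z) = -0.02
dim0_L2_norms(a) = [0.29, 0.24]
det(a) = 0.03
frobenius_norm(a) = 0.38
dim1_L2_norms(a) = [0.26, 0.28]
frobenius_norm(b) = 0.29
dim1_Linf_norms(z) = [0.06, 0.1]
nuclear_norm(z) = 0.16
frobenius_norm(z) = 0.12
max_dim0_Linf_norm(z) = 0.1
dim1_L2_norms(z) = [0.06, 0.1]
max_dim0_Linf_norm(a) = 0.24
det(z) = 0.01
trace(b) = 0.04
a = b + z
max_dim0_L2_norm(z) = 0.1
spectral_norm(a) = 0.37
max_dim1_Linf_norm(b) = 0.17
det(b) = -0.00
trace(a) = 0.02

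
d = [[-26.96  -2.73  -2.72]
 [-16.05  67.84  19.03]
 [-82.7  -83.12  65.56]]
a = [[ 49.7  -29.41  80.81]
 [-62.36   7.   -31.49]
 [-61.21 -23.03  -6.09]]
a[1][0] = -62.36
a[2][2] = -6.09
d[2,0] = -82.7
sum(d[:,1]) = -18.010000000000005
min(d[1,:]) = -16.05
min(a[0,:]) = -29.41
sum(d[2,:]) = -100.25999999999999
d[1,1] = 67.84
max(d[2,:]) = 65.56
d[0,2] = -2.72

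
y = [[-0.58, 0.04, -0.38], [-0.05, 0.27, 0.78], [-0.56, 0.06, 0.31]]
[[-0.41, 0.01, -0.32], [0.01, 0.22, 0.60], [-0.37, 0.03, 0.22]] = y @ [[0.69, 0.04, 0.04],[0.04, 0.81, -0.0],[0.04, -0.00, 0.77]]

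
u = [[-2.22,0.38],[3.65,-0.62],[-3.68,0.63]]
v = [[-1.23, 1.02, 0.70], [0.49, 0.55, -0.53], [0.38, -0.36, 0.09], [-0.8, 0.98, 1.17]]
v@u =[[3.88, -0.66], [2.87, -0.49], [-2.49, 0.42], [1.05, -0.17]]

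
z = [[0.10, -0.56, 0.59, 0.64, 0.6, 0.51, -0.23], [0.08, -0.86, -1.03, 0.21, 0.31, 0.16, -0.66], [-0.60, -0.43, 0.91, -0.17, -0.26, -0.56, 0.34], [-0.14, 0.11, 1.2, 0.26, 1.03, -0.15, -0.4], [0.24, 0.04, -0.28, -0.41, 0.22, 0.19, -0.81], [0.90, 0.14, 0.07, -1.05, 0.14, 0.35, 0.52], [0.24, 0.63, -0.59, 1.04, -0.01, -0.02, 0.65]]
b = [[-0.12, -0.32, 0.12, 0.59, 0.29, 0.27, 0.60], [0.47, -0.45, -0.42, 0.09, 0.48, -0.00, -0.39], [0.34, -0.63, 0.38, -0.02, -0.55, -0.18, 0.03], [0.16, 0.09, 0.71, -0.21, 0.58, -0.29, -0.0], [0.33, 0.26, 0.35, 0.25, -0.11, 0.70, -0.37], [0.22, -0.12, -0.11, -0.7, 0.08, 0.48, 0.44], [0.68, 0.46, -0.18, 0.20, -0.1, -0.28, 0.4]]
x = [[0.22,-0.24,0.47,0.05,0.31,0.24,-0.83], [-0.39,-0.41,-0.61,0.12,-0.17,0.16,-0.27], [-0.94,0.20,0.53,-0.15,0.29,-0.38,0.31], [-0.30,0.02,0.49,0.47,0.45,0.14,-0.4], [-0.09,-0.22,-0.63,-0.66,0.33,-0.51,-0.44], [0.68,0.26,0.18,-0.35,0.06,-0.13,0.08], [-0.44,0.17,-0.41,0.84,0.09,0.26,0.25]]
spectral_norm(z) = 2.18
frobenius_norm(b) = 2.64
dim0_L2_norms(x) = [1.36, 0.64, 1.31, 1.23, 0.73, 0.77, 1.13]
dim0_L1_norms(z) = [2.3, 2.77, 4.67, 3.78, 2.57, 1.94, 3.61]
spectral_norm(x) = 1.57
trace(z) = 1.63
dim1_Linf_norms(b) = [0.6, 0.48, 0.63, 0.71, 0.7, 0.7, 0.68]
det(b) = -0.99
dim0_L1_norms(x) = [3.06, 1.52, 3.32, 2.64, 1.7, 1.82, 2.58]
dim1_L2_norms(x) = [1.08, 0.91, 1.25, 0.97, 1.2, 0.84, 1.11]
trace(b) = 0.37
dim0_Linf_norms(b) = [0.68, 0.63, 0.71, 0.7, 0.58, 0.7, 0.6]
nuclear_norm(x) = 6.10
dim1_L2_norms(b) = [1.0, 1.0, 1.0, 1.0, 1.0, 1.0, 1.0]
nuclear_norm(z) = 8.75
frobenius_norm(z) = 3.81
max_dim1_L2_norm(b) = 1.0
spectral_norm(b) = 1.01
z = b + x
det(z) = -0.41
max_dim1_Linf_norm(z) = 1.2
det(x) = -0.00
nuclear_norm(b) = 6.99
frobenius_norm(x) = 2.81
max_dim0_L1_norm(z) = 4.67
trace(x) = 1.26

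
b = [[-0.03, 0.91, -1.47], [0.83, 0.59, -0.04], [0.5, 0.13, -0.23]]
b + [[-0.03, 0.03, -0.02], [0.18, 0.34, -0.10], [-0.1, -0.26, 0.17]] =[[-0.06, 0.94, -1.49], [1.01, 0.93, -0.14], [0.4, -0.13, -0.06]]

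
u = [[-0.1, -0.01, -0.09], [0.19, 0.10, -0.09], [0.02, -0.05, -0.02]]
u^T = [[-0.1, 0.19, 0.02],[-0.01, 0.1, -0.05],[-0.09, -0.09, -0.02]]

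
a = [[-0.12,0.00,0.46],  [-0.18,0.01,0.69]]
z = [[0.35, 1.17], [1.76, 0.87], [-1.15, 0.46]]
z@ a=[[-0.25, 0.01, 0.97], [-0.37, 0.01, 1.41], [0.06, 0.0, -0.21]]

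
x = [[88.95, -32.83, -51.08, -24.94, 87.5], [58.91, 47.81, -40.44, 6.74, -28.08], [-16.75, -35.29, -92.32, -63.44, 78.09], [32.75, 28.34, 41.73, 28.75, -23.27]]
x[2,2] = -92.32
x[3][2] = 41.73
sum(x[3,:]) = 108.3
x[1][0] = 58.91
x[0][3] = -24.94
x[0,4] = 87.5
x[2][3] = -63.44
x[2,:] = [-16.75, -35.29, -92.32, -63.44, 78.09]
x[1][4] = -28.08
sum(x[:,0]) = 163.86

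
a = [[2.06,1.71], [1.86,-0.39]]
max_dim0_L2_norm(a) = 2.78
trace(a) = 1.67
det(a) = -3.98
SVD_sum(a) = [[2.35, 1.1], [1.37, 0.65]] + [[-0.29, 0.61], [0.49, -1.04]]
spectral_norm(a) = 3.00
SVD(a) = [[-0.86, -0.51], [-0.51, 0.86]] @ diag([3.0032748903943958, 1.3265518959793965]) @ [[-0.90,-0.43], [0.43,-0.90]]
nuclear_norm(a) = 4.33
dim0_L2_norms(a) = [2.78, 1.75]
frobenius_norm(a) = 3.28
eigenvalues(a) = [3.0, -1.33]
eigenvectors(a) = [[0.88, -0.45],[0.48, 0.89]]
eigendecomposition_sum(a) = [[2.35,  1.18], [1.29,  0.65]] + [[-0.29,0.53], [0.57,-1.04]]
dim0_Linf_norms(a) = [2.06, 1.71]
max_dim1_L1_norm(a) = 3.77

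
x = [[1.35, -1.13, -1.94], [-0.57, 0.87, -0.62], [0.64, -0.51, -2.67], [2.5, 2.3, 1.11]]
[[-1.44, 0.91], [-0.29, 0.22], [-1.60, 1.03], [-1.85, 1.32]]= x@[[-0.63, 0.42], [-0.37, 0.28], [0.52, -0.34]]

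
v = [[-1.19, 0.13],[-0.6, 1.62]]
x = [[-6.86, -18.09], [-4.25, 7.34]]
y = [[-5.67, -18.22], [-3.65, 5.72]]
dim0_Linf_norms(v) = [1.19, 1.62]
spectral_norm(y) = 19.61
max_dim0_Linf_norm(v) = 1.62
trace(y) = 0.05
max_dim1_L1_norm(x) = 24.95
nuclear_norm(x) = 26.47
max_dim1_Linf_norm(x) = 18.09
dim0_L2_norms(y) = [6.74, 19.1]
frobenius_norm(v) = 2.10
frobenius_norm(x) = 21.12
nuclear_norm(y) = 24.66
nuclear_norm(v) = 2.85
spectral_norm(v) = 1.85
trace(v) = 0.43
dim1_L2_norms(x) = [19.35, 8.48]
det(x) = -127.23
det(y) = -98.94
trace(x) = 0.48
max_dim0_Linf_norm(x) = 18.09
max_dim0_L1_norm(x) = 25.43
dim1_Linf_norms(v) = [1.19, 1.62]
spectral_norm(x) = 20.16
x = y + v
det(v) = -1.85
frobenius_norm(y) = 20.25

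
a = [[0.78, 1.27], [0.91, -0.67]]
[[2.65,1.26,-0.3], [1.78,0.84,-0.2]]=a @ [[2.41, 1.14, -0.27], [0.61, 0.29, -0.07]]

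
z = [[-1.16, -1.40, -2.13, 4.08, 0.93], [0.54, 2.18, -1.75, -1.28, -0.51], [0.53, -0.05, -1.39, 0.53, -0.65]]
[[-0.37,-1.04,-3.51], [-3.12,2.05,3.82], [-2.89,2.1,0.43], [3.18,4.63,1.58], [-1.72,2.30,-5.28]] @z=[[-1.99, -1.57, 7.49, -2.04, 2.47], [6.75, 8.65, -2.25, -13.33, -6.43], [4.71, 8.60, 1.88, -14.25, -4.04], [-0.35, 5.56, -17.07, 7.89, -0.43], [0.44, 7.69, 6.98, -12.76, 0.66]]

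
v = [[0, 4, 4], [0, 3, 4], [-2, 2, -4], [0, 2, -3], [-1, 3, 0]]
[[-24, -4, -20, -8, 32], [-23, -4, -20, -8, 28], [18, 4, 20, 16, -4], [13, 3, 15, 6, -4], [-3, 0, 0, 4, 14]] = v @ [[0, 0, 0, -4, -2], [-1, 0, 0, 0, 4], [-5, -1, -5, -2, 4]]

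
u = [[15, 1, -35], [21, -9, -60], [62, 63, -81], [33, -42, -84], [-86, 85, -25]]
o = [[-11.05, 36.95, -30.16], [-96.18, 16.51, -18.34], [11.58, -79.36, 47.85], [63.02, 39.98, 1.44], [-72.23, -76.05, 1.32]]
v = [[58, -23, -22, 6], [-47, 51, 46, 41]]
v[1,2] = 46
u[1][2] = -60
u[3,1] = -42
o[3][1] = 39.98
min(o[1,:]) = -96.18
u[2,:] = [62, 63, -81]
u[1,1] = -9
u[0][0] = 15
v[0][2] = -22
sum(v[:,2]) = 24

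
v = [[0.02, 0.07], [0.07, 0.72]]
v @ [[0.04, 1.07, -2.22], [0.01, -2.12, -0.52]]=[[0.0, -0.13, -0.08], [0.01, -1.45, -0.53]]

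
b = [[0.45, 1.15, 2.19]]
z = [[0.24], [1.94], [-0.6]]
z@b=[[0.11, 0.28, 0.53], [0.87, 2.23, 4.25], [-0.27, -0.69, -1.31]]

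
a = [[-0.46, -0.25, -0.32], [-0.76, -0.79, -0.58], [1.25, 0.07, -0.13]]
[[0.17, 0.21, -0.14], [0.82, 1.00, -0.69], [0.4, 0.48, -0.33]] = a @ [[0.4, 0.48, -0.33], [-1.43, -1.73, 1.2], [0.01, 0.01, -0.01]]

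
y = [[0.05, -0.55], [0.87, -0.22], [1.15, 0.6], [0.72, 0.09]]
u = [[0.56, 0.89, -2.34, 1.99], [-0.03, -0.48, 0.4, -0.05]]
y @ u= [[0.04, 0.31, -0.34, 0.13], [0.49, 0.88, -2.12, 1.74], [0.63, 0.74, -2.45, 2.26], [0.4, 0.6, -1.65, 1.43]]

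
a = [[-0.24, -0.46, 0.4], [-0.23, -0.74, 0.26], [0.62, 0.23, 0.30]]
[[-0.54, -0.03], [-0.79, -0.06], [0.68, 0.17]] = a @ [[0.72, 0.2],  [0.88, 0.05],  [0.10, 0.1]]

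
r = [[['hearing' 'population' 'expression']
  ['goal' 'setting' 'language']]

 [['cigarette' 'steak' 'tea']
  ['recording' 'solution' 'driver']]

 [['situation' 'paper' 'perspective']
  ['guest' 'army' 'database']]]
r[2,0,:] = ['situation', 'paper', 'perspective']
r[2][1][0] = 'guest'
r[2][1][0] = 'guest'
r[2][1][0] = 'guest'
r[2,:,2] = ['perspective', 'database']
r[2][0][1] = 'paper'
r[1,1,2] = 'driver'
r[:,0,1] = ['population', 'steak', 'paper']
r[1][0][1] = 'steak'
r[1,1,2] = 'driver'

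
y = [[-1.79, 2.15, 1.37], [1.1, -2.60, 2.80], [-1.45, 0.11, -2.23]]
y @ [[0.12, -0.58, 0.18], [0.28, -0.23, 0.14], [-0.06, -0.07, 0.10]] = [[0.31, 0.45, 0.12], [-0.76, -0.24, 0.11], [-0.01, 0.97, -0.47]]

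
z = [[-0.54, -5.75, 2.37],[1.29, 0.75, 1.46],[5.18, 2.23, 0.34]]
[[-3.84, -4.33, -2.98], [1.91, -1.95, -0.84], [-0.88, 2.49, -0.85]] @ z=[[-18.95, 12.19, -16.44],[-7.90, -14.32, 1.39],[-0.72, 5.03, 1.26]]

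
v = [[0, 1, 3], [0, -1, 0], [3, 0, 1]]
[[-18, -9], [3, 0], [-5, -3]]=v @ [[0, 0], [-3, 0], [-5, -3]]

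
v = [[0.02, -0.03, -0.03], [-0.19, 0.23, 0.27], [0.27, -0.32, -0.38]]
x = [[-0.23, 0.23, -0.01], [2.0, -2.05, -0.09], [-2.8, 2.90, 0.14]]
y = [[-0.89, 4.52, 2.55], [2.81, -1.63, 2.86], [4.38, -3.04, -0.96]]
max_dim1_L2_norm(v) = 0.57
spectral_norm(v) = 0.70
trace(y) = -3.48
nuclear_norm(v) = 0.70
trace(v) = -0.13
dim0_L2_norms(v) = [0.33, 0.4, 0.47]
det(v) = -0.00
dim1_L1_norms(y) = [7.96, 7.3, 8.38]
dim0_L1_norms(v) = [0.48, 0.58, 0.68]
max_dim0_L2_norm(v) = 0.47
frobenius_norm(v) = 0.70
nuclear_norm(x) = 4.99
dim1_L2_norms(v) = [0.05, 0.4, 0.57]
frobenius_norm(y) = 8.71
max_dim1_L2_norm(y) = 5.42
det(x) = -0.00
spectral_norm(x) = 4.96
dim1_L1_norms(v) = [0.08, 0.69, 0.97]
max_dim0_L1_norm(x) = 5.18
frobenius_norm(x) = 4.96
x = v @ y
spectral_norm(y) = 7.29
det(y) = 56.11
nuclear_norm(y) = 13.46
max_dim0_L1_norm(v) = 0.68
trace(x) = -2.14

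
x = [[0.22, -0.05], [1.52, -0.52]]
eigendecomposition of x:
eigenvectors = [[0.38, 0.08], [0.93, 1.00]]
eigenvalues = [0.1, -0.4]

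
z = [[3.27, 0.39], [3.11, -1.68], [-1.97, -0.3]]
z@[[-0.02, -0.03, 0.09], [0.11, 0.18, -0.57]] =[[-0.02, -0.03, 0.07], [-0.25, -0.40, 1.24], [0.01, 0.01, -0.01]]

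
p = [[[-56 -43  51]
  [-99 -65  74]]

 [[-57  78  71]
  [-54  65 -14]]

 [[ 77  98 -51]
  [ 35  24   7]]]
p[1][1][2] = -14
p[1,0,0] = -57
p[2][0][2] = -51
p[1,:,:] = [[-57, 78, 71], [-54, 65, -14]]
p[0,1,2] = 74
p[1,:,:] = [[-57, 78, 71], [-54, 65, -14]]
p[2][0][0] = 77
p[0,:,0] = [-56, -99]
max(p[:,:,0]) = 77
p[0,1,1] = -65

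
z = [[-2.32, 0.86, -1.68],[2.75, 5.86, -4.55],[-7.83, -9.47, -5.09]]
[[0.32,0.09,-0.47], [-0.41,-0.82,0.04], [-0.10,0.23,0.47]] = z @ [[-0.18, -0.12, 0.21], [0.1, 0.01, -0.17], [0.11, 0.12, -0.1]]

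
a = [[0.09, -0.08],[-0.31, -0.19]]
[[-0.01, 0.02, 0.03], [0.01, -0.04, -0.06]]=a @[[-0.06, 0.18, 0.24], [0.02, -0.06, -0.08]]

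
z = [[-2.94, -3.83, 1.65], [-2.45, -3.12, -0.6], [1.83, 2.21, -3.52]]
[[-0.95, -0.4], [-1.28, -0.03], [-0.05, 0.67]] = z @ [[0.32, 0.23], [0.11, -0.14], [0.25, -0.16]]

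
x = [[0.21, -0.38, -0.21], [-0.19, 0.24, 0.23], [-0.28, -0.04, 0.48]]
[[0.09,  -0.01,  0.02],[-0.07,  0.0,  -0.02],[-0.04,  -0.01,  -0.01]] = x @ [[0.04, -0.06, 0.02], [-0.17, 0.02, -0.04], [-0.08, -0.05, -0.01]]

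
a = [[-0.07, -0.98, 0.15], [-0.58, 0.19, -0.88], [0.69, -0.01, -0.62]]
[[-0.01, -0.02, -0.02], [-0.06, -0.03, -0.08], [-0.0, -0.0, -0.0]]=a@ [[0.04, 0.02, 0.05], [0.02, 0.02, 0.03], [0.05, 0.03, 0.06]]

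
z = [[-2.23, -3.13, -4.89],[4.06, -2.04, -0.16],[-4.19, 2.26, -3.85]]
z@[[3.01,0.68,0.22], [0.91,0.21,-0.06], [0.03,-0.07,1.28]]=[[-9.71, -1.83, -6.56], [10.36, 2.34, 0.81], [-10.67, -2.11, -5.99]]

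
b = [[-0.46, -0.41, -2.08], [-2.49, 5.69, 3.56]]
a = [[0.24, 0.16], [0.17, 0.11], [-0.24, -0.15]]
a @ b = [[-0.51, 0.81, 0.07], [-0.35, 0.56, 0.04], [0.48, -0.76, -0.03]]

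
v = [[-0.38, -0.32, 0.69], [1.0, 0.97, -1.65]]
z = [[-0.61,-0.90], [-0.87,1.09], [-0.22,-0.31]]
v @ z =[[0.36, -0.22], [-1.09, 0.67]]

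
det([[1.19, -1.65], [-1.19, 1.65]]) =0.000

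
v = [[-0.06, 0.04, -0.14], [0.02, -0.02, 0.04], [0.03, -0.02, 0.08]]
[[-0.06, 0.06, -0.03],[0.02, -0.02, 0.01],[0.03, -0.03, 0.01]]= v @ [[0.00,-0.55,0.38], [-0.28,0.33,0.05], [0.33,-0.09,0.04]]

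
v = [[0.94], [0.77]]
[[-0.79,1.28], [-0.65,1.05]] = v @ [[-0.84,1.36]]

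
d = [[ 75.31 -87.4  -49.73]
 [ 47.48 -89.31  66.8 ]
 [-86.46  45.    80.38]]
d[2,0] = -86.46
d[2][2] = 80.38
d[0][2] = -49.73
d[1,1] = -89.31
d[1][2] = 66.8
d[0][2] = -49.73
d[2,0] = -86.46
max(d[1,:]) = 66.8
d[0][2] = -49.73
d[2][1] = 45.0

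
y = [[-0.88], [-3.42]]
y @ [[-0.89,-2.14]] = [[0.78,1.88], [3.04,7.32]]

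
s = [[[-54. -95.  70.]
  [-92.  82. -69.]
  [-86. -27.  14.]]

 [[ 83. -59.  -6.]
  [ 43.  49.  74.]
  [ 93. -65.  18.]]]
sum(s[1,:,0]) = 219.0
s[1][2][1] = -65.0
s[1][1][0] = 43.0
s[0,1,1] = 82.0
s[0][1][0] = -92.0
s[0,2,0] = -86.0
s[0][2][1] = -27.0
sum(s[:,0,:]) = -61.0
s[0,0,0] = -54.0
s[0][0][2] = 70.0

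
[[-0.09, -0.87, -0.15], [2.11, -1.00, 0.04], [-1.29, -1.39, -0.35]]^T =[[-0.09, 2.11, -1.29], [-0.87, -1.0, -1.39], [-0.15, 0.04, -0.35]]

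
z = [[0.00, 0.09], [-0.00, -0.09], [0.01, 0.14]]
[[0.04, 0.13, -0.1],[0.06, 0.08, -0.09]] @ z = [[-0.0, -0.02], [-0.00, -0.01]]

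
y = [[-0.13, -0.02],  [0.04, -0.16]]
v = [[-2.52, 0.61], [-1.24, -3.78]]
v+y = [[-2.65, 0.59], [-1.2, -3.94]]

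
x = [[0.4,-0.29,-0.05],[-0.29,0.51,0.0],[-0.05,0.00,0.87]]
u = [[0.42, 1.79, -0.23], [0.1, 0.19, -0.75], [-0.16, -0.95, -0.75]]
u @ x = [[-0.34, 0.79, -0.22], [0.02, 0.07, -0.66], [0.25, -0.44, -0.64]]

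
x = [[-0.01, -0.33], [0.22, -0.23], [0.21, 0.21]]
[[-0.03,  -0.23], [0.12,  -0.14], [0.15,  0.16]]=x @ [[0.62, 0.08], [0.08, 0.69]]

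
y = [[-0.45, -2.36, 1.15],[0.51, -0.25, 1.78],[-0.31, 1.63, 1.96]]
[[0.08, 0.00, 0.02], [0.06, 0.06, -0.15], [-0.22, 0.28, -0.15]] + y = [[-0.37,-2.36,1.17], [0.57,-0.19,1.63], [-0.53,1.91,1.81]]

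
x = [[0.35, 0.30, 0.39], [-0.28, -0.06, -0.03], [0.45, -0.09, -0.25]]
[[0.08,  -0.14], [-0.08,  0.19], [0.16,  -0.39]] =x@[[0.18,-0.78],[0.81,0.45],[-0.59,-0.01]]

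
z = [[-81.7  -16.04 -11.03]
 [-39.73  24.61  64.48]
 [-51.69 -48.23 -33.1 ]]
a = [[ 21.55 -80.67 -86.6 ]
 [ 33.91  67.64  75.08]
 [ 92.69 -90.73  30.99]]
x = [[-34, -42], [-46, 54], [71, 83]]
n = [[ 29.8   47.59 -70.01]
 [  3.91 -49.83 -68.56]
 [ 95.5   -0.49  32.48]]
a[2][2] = 30.99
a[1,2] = 75.08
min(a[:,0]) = 21.55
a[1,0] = 33.91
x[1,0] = -46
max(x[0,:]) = -34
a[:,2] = [-86.6, 75.08, 30.99]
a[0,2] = -86.6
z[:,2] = [-11.03, 64.48, -33.1]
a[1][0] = 33.91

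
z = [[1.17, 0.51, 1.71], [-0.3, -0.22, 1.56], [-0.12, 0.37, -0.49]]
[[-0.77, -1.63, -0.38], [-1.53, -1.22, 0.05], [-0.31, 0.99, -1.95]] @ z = [[-0.37, -0.17, -3.67],[-1.43, -0.49, -4.54],[-0.43, -1.1, 1.97]]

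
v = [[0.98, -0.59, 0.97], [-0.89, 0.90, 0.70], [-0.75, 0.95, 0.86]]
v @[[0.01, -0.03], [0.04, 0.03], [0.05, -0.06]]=[[0.03, -0.11], [0.06, 0.01], [0.07, -0.0]]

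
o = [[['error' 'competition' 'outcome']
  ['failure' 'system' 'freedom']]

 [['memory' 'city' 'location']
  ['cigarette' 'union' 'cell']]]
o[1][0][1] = 'city'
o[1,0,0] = 'memory'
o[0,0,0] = 'error'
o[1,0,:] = ['memory', 'city', 'location']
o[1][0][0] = 'memory'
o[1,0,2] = 'location'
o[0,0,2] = 'outcome'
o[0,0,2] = 'outcome'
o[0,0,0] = 'error'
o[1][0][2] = 'location'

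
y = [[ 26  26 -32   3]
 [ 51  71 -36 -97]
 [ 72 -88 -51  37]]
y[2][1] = -88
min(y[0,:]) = -32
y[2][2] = -51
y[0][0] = 26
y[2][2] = -51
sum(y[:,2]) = -119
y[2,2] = -51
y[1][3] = -97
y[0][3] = 3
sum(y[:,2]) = -119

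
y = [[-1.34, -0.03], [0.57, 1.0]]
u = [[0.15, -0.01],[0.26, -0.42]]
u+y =[[-1.19,  -0.04],[0.83,  0.58]]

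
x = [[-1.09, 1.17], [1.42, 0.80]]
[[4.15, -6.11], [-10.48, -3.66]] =x @ [[-6.15,  0.24], [-2.18,  -5.00]]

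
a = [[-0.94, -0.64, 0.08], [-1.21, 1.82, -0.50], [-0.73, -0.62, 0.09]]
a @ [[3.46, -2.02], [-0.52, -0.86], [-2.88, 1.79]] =[[-3.15, 2.59], [-3.69, -0.02], [-2.46, 2.17]]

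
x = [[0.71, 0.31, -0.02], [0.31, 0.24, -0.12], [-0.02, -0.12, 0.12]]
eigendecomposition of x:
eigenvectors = [[-0.89,-0.36,-0.29], [-0.45,0.55,0.70], [0.10,-0.75,0.65]]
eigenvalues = [0.87, 0.2, 0.0]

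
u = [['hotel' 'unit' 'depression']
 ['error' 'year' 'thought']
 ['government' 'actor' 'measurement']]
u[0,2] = 'depression'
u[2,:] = ['government', 'actor', 'measurement']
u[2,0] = 'government'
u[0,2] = 'depression'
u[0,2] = 'depression'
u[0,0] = 'hotel'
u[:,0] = ['hotel', 'error', 'government']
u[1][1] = 'year'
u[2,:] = ['government', 'actor', 'measurement']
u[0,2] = 'depression'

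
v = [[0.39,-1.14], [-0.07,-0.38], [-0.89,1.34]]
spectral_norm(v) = 2.02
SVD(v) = [[-0.59,-0.51], [-0.15,-0.69], [0.79,-0.51]] @ diag([2.0175769285956244, 0.3436325613189852]) @ [[-0.46, 0.89],  [0.89, 0.46]]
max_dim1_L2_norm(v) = 1.61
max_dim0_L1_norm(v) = 2.86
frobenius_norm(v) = 2.05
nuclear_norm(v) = 2.36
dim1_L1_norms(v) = [1.53, 0.45, 2.23]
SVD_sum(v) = [[0.55,-1.06], [0.14,-0.27], [-0.73,1.42]] + [[-0.16, -0.08], [-0.21, -0.11], [-0.16, -0.08]]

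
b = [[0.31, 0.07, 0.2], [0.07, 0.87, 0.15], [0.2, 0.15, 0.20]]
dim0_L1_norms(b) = [0.58, 1.09, 0.55]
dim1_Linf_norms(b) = [0.31, 0.87, 0.2]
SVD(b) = [[-0.19, 0.8, -0.58], [-0.95, -0.30, -0.10], [-0.25, 0.53, 0.81]] @ diag([0.9233704874614023, 0.41663852936323686, 0.03999098317536123]) @ [[-0.19, -0.95, -0.25],  [0.8, -0.3, 0.53],  [-0.58, -0.10, 0.81]]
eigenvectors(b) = [[-0.58,0.80,-0.19],  [-0.1,-0.30,-0.95],  [0.81,0.53,-0.25]]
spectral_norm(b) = 0.92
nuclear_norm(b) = 1.38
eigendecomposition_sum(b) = [[0.01, 0.00, -0.02], [0.00, 0.00, -0.0], [-0.02, -0.0, 0.03]] + [[0.26,  -0.1,  0.18], [-0.10,  0.04,  -0.07], [0.18,  -0.07,  0.12]] + [[0.03, 0.17, 0.04], [0.17, 0.83, 0.22], [0.04, 0.22, 0.06]]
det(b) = 0.02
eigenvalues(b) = [0.04, 0.42, 0.92]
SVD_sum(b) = [[0.03, 0.17, 0.04], [0.17, 0.83, 0.22], [0.04, 0.22, 0.06]] + [[0.26, -0.10, 0.18], [-0.10, 0.04, -0.07], [0.18, -0.07, 0.12]] + [[0.01,0.00,-0.02],  [0.00,0.0,-0.00],  [-0.02,-0.00,0.03]]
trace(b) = 1.38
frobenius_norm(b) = 1.01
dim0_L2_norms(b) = [0.38, 0.89, 0.32]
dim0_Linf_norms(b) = [0.31, 0.87, 0.2]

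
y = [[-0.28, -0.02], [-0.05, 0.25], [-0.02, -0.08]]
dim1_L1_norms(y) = [0.3, 0.3, 0.1]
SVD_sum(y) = [[-0.24, 0.09],[-0.13, 0.05],[0.01, -0.00]] + [[-0.04, -0.11], [0.08, 0.20], [-0.03, -0.08]]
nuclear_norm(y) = 0.55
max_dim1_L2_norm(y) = 0.28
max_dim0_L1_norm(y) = 0.35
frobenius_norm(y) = 0.39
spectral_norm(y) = 0.29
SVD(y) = [[-0.88, 0.45], [-0.47, -0.83], [0.03, 0.32]] @ diag([0.288627134940307, 0.25941159761304006]) @ [[0.94, -0.35], [-0.35, -0.94]]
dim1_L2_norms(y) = [0.28, 0.25, 0.08]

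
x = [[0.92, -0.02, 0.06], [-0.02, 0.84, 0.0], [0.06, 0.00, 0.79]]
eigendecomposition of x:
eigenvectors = [[0.92,-0.37,0.12],[-0.17,-0.10,0.98],[0.35,0.92,0.16]]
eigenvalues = [0.95, 0.77, 0.84]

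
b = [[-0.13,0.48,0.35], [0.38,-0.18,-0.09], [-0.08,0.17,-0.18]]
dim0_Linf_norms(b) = [0.38, 0.48, 0.35]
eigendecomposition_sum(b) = [[(0.14+0j), 0.17+0.00j, 0.07+0.00j], [0.11+0.00j, (0.14+0j), (0.06+0j)], [(0.02+0j), 0.02+0.00j, (0.01+0j)]] + [[-0.14-0.10j, (0.15+0.09j), 0.14+0.28j], [0.13+0.17j, (-0.16-0.16j), (-0.07-0.39j)], [-0.05-0.20j, (0.07+0.2j), (-0.09+0.37j)]] + [[-0.14+0.10j, 0.15-0.09j, (0.14-0.28j)], [(0.13-0.17j), (-0.16+0.16j), (-0.07+0.39j)], [(-0.05+0.2j), 0.07-0.20j, -0.09-0.37j]]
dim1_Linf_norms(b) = [0.48, 0.38, 0.18]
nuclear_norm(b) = 1.22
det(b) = 0.05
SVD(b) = [[-0.85,  -0.49,  0.18], [0.51,  -0.70,  0.5], [-0.12,  0.52,  0.85]] @ diag([0.6885657980198906, 0.31735399567939243, 0.21809076831346036]) @ [[0.46, -0.76, -0.47], [-0.77, -0.07, -0.64], [0.45, 0.65, -0.61]]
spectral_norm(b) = 0.69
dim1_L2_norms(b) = [0.61, 0.43, 0.26]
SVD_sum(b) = [[-0.27, 0.44, 0.28], [0.16, -0.27, -0.16], [-0.04, 0.06, 0.04]] + [[0.12, 0.01, 0.1], [0.17, 0.02, 0.14], [-0.13, -0.01, -0.10]] + [[0.02, 0.03, -0.02], [0.05, 0.07, -0.07], [0.08, 0.12, -0.11]]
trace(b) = -0.49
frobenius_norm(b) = 0.79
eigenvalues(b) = [(0.29+0j), (-0.39+0.12j), (-0.39-0.12j)]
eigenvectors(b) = [[-0.78+0.00j, 0.47-0.13j, (0.47+0.13j)], [-0.62+0.00j, (-0.63+0j), (-0.63-0j)], [-0.09+0.00j, (0.55+0.25j), 0.55-0.25j]]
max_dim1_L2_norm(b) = 0.61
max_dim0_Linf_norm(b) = 0.48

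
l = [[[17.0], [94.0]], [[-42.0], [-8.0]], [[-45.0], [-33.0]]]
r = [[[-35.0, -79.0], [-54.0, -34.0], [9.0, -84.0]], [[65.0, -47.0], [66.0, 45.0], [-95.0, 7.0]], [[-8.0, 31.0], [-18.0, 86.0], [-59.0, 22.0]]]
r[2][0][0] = -8.0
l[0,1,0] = 94.0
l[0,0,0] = 17.0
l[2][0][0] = -45.0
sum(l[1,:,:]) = -50.0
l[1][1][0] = -8.0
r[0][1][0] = -54.0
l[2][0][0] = -45.0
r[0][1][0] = -54.0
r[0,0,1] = -79.0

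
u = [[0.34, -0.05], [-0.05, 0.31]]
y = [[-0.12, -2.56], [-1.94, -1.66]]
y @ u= [[0.09,  -0.79], [-0.58,  -0.42]]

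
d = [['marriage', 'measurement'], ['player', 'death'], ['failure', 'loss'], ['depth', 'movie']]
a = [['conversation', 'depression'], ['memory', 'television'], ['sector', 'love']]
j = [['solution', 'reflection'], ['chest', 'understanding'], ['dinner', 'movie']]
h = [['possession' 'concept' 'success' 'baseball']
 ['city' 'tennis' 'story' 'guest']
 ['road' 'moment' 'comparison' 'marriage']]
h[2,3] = 'marriage'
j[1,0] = 'chest'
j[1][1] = 'understanding'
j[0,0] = 'solution'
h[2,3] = 'marriage'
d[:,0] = ['marriage', 'player', 'failure', 'depth']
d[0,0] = 'marriage'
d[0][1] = 'measurement'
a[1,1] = 'television'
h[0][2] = 'success'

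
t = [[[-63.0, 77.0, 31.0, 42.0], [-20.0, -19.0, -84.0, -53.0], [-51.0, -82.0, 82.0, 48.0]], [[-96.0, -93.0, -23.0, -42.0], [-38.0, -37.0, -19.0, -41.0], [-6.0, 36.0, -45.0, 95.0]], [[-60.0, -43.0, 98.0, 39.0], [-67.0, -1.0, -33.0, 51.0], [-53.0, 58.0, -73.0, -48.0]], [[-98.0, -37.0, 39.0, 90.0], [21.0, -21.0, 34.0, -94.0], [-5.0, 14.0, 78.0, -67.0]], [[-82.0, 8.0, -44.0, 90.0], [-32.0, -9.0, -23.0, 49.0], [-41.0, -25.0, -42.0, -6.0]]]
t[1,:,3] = [-42.0, -41.0, 95.0]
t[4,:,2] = [-44.0, -23.0, -42.0]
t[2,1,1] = -1.0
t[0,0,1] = 77.0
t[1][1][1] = -37.0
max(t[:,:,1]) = 77.0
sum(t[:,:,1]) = -174.0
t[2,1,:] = [-67.0, -1.0, -33.0, 51.0]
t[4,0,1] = 8.0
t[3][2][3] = -67.0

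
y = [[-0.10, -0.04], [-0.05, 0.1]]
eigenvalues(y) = [-0.11, 0.11]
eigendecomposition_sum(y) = [[-0.10,-0.02],  [-0.02,-0.0]] + [[0.0, -0.02], [-0.02, 0.10]]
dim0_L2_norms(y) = [0.11, 0.11]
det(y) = -0.01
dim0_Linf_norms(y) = [0.1, 0.1]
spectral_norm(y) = 0.11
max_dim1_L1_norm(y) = 0.15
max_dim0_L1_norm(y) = 0.15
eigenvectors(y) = [[-0.97, 0.19], [-0.23, -0.98]]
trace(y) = 0.00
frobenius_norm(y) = 0.16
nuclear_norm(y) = 0.22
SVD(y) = [[-0.54,-0.84],[-0.84,0.54]] @ diag([0.11465856099730656, 0.10465856099730654]) @ [[0.84, -0.54], [0.54, 0.84]]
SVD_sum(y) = [[-0.05,0.03], [-0.08,0.05]] + [[-0.05, -0.07], [0.03, 0.05]]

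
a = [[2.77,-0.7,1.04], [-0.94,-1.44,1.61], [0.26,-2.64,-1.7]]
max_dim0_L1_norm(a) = 4.78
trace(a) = -0.37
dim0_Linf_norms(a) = [2.77, 2.64, 1.7]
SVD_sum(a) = [[0.79, -1.45, -0.34], [0.22, -0.41, -0.1], [1.28, -2.35, -0.55]] + [[2.0,0.77,1.35], [-0.25,-0.1,-0.17], [-1.19,-0.46,-0.80]] + [[-0.02, -0.02, 0.03], [-0.91, -0.93, 1.88], [0.17, 0.17, -0.35]]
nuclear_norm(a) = 8.53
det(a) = 22.35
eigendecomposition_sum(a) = [[(2.86+0j), (-0.68+0j), 0.40+0.00j], [(-0.45-0j), 0.11+0.00j, -0.06+0.00j], [(0.41+0j), -0.10+0.00j, 0.06+0.00j]] + [[-0.05+0.06j,(-0.01+0.39j),(0.32+0.03j)], [-0.24+0.07j,(-0.77+1.06j),0.84+0.71j], [(-0.08-0.3j),(-1.27-0.96j),-0.88+1.00j]] + [[(-0.05-0.06j), -0.01-0.39j, 0.32-0.03j], [-0.24-0.07j, (-0.77-1.06j), 0.84-0.71j], [-0.08+0.30j, (-1.27+0.96j), (-0.88-1j)]]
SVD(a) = [[-0.52,  0.85,  -0.02],[-0.15,  -0.11,  -0.98],[-0.84,  -0.51,  0.18]] @ diag([3.250101196748353, 2.9594446580383242, 2.323688775826779]) @ [[-0.47, 0.86, 0.20], [0.79, 0.30, 0.53], [0.40, 0.41, -0.82]]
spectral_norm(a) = 3.25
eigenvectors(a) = [[0.98+0.00j, -0.11-0.15j, -0.11+0.15j], [(-0.16+0j), (-0.01-0.62j), -0.01+0.62j], [0.14+0.00j, (0.76+0j), 0.76-0.00j]]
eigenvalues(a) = [(3.03+0j), (-1.7+2.12j), (-1.7-2.12j)]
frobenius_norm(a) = 4.97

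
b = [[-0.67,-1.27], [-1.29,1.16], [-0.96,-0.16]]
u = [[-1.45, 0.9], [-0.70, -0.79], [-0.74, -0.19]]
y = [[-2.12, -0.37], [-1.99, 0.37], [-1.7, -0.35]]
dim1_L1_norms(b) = [1.94, 2.45, 1.12]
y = u + b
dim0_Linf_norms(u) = [1.45, 0.9]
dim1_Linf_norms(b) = [1.27, 1.29, 0.96]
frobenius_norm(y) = 3.43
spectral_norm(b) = 1.87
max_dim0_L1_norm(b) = 2.92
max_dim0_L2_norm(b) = 1.74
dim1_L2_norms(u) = [1.71, 1.06, 0.76]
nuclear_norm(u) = 2.95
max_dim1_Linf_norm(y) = 2.12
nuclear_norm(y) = 3.97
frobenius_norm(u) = 2.15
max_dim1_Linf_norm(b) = 1.29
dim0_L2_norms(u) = [1.77, 1.21]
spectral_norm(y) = 3.37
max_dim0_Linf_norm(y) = 2.12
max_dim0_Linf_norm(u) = 1.45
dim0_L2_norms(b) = [1.74, 1.73]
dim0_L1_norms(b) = [2.92, 2.59]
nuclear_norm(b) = 3.46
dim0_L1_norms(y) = [5.81, 1.09]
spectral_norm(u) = 1.83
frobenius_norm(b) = 2.45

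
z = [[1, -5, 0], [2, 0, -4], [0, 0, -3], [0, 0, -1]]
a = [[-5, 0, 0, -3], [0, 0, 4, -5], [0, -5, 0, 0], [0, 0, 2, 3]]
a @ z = [[-5, 25, 3], [0, 0, -7], [-10, 0, 20], [0, 0, -9]]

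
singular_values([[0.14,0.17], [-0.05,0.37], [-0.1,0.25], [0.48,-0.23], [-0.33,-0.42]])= [0.68, 0.61]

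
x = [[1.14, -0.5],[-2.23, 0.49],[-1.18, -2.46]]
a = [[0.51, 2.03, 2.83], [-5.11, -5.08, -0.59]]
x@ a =[[3.14, 4.85, 3.52], [-3.64, -7.02, -6.60], [11.97, 10.1, -1.89]]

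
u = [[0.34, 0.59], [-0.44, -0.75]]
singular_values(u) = [1.1, 0.0]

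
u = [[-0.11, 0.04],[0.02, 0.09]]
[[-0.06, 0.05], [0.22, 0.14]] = u@[[1.35, 0.14], [2.2, 1.54]]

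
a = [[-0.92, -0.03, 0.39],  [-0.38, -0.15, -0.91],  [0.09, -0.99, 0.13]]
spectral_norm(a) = 1.00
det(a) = 1.00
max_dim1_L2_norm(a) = 1.0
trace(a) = -0.94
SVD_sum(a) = [[-0.11, 0.22, -0.07],[-0.12, 0.25, -0.08],[0.4, -0.79, 0.26]] + [[-0.67, -0.13, 0.63], [0.23, 0.04, -0.22], [-0.12, -0.02, 0.11]] + [[-0.14, -0.12, -0.17], [-0.49, -0.44, -0.61], [-0.19, -0.17, -0.24]]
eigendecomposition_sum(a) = [[0.03+0.00j, -0.10-0.00j, (0.12+0j)], [(-0.1-0j), (0.42+0j), -0.48+0.00j], [0.12+0.00j, -0.48-0.00j, 0.56+0.00j]] + [[(-0.47+0.11j), 0.04+0.38j, (0.13+0.3j)], [(-0.14-0.35j), -0.28+0.07j, (-0.21+0.14j)], [-0.02-0.33j, (-0.25-0.02j), (-0.21+0.05j)]] + [[(-0.47-0.11j), 0.04-0.38j, (0.13-0.3j)], [(-0.14+0.35j), -0.28-0.07j, (-0.21-0.14j)], [(-0.02+0.33j), (-0.25+0.02j), -0.21-0.05j]]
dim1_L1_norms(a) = [1.34, 1.44, 1.21]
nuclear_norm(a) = 3.00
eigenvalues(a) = [(1+0j), (-0.97+0.23j), (-0.97-0.23j)]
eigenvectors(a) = [[(0.16+0j), -0.70+0.00j, -0.70-0.00j], [-0.64+0.00j, (-0.08-0.53j), -0.08+0.53j], [(0.75+0j), 0.09-0.46j, (0.09+0.46j)]]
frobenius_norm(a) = 1.73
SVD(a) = [[-0.26, -0.93, -0.25], [-0.29, 0.33, -0.90], [0.92, -0.16, -0.35]] @ diag([1.0035092868929862, 0.9996329386984558, 0.9965957550524781]) @ [[0.43, -0.86, 0.28],[0.72, 0.14, -0.68],[0.55, 0.49, 0.68]]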